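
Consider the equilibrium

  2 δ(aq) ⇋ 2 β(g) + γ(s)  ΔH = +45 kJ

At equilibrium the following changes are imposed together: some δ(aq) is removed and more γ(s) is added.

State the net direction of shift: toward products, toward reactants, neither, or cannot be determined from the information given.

left

Removing δ (aq), a reactant, drives the reaction to the left.
γ is a pure solid; its activity is 1 regardless of amount, so Q is unaffected — no shift from this change.
Only the nonzero effect(s) matter; the net shift is to the left.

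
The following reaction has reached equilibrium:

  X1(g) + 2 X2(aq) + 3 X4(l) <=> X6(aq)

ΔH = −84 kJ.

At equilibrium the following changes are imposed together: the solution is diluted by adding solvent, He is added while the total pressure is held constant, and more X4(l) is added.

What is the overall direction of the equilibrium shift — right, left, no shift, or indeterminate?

Dilution lowers every aqueous concentration by the same factor. Δn_aq = 1 − 2 = -1, so the system shifts toward the side with more dissolved moles — to the left.
Adding inert gas at constant total pressure expands the volume and lowers every reacting partial pressure. With Δn_gas = 0 − 1 = -1, Q moves away from K toward the side with fewer gas moles, so the system shifts toward the side with more gas moles — to the left.
X4 is a pure liquid; its activity is 1 regardless of amount, so Q is unaffected — no shift from this change.
Only the nonzero effect(s) matter; the net shift is to the left.

left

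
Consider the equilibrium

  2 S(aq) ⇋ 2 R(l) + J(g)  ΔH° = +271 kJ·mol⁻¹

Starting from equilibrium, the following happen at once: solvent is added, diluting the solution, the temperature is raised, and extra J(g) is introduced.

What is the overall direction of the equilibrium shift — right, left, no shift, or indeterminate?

cannot be determined

Dilution lowers every aqueous concentration by the same factor. Δn_aq = 0 − 2 = -2, so the system shifts toward the side with more dissolved moles — to the left.
The forward reaction is endothermic. Raising T favours the endothermic direction — shift to the right.
Adding J (g), a product, drives the reaction to the left.
The individual effects push in opposite directions; without quantitative information the net direction cannot be determined.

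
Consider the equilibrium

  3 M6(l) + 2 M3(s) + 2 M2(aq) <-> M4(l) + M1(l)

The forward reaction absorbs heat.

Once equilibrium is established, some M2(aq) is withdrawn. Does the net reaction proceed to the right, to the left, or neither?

left

Removing M2 (aq), a reactant, drives the reaction to the left.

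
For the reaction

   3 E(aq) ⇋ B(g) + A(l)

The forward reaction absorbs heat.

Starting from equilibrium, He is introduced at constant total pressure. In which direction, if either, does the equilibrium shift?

right

Adding inert gas at constant total pressure expands the volume and lowers every reacting partial pressure. With Δn_gas = 1 − 0 = +1, Q moves away from K toward the side with fewer gas moles, so the system shifts toward the side with more gas moles — to the right.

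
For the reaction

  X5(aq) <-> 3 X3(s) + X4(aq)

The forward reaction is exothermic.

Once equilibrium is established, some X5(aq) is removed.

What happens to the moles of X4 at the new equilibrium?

Removing X5 (aq), a reactant, drives the reaction to the left.
The net shift is to the left. X4 is a product, so its amount decreases.

decreases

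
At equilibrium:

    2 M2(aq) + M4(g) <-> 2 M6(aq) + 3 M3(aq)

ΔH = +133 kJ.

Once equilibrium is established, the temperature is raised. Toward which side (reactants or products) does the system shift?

right

The forward reaction is endothermic. Raising T favours the endothermic direction — shift to the right.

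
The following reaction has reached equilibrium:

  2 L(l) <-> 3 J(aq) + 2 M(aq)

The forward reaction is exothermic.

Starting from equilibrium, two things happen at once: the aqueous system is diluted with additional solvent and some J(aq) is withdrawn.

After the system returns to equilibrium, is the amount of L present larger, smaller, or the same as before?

Dilution lowers every aqueous concentration by the same factor. Δn_aq = 5 − 0 = +5, so the system shifts toward the side with more dissolved moles — to the right.
Removing J (aq), a product, drives the reaction to the right.
The net shift is to the right. L is a reactant, so its amount decreases.

decreases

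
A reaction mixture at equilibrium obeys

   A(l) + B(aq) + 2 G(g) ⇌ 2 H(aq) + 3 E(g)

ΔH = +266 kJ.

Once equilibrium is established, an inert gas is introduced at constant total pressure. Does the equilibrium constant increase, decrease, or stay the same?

The equilibrium constant depends only on temperature. This perturbation may move the position of equilibrium, but since T is unchanged, K itself is unchanged.

unchanged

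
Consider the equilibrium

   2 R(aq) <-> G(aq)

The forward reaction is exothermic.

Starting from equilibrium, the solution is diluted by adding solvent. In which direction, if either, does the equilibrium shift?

Dilution lowers every aqueous concentration by the same factor. Δn_aq = 1 − 2 = -1, so the system shifts toward the side with more dissolved moles — to the left.

left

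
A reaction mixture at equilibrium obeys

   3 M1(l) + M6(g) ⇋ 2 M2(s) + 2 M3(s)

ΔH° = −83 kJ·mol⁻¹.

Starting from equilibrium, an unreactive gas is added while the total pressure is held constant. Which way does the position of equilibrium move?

left

Adding inert gas at constant total pressure expands the volume and lowers every reacting partial pressure. With Δn_gas = 0 − 1 = -1, Q moves away from K toward the side with fewer gas moles, so the system shifts toward the side with more gas moles — to the left.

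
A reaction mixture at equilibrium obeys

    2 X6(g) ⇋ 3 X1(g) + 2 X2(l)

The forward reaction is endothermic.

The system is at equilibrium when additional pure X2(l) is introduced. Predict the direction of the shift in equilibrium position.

X2 is a pure liquid; its activity is 1 regardless of amount, so Q is unaffected — no shift from this change.

no shift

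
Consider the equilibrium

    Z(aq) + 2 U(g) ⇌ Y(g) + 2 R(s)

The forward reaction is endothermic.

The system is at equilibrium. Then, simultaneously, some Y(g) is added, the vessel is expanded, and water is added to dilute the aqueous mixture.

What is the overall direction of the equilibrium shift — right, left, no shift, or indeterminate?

left

Adding Y (g), a product, drives the reaction to the left.
Gas moles: reactants 2, products 1 (Δn_gas = -1). Expansion shifts the system toward the side with more moles of gas — to the left.
Dilution lowers every aqueous concentration by the same factor. Δn_aq = 0 − 1 = -1, so the system shifts toward the side with more dissolved moles — to the left.
All effects act in the same direction — net shift to the left.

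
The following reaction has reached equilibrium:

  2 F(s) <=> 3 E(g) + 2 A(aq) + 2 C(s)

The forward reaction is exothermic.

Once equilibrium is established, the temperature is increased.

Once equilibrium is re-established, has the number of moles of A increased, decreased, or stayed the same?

decreases

The forward reaction is exothermic. Raising T favours the endothermic direction — shift to the left.
The net shift is to the left. A is a product, so its amount decreases.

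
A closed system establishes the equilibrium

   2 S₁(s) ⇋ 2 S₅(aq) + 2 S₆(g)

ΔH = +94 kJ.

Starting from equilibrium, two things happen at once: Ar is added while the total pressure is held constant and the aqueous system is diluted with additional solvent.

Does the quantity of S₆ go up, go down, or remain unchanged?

increases

Adding inert gas at constant total pressure expands the volume and lowers every reacting partial pressure. With Δn_gas = 2 − 0 = +2, Q moves away from K toward the side with fewer gas moles, so the system shifts toward the side with more gas moles — to the right.
Dilution lowers every aqueous concentration by the same factor. Δn_aq = 2 − 0 = +2, so the system shifts toward the side with more dissolved moles — to the right.
The net shift is to the right. S₆ is a product, so its amount increases.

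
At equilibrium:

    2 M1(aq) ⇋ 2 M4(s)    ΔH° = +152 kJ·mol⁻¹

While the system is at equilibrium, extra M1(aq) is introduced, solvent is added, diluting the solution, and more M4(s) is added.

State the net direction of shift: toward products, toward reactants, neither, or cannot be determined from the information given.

cannot be determined

Adding M1 (aq), a reactant, drives the reaction to the right.
Dilution lowers every aqueous concentration by the same factor. Δn_aq = 0 − 2 = -2, so the system shifts toward the side with more dissolved moles — to the left.
M4 is a pure solid; its activity is 1 regardless of amount, so Q is unaffected — no shift from this change.
The individual effects push in opposite directions; without quantitative information the net direction cannot be determined.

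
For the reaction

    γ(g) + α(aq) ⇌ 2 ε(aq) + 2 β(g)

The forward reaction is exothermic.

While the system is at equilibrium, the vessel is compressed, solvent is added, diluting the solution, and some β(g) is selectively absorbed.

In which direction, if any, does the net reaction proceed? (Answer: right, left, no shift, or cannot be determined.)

Gas moles: reactants 1, products 2 (Δn_gas = +1). Compression shifts the system toward the side with fewer moles of gas — to the left.
Dilution lowers every aqueous concentration by the same factor. Δn_aq = 2 − 1 = +1, so the system shifts toward the side with more dissolved moles — to the right.
Removing β (g), a product, drives the reaction to the right.
The individual effects push in opposite directions; without quantitative information the net direction cannot be determined.

cannot be determined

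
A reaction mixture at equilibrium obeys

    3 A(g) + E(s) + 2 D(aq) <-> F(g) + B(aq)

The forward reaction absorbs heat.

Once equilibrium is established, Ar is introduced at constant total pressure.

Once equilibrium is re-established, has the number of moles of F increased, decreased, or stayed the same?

decreases

Adding inert gas at constant total pressure expands the volume and lowers every reacting partial pressure. With Δn_gas = 1 − 3 = -2, Q moves away from K toward the side with fewer gas moles, so the system shifts toward the side with more gas moles — to the left.
The net shift is to the left. F is a product, so its amount decreases.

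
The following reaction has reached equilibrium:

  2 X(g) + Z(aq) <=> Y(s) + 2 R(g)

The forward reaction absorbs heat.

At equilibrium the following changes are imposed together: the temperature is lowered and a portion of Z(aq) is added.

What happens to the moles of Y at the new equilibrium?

The forward reaction is endothermic. Lowering T favours the exothermic direction — shift to the left.
Adding Z (aq), a reactant, drives the reaction to the right.
The two effects oppose each other, so the net shift — and hence the change in Y — cannot be determined from the given information.

cannot be determined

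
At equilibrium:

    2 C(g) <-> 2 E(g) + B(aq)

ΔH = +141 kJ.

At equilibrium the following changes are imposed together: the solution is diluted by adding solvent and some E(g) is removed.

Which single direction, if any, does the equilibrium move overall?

right

Dilution lowers every aqueous concentration by the same factor. Δn_aq = 1 − 0 = +1, so the system shifts toward the side with more dissolved moles — to the right.
Removing E (g), a product, drives the reaction to the right.
All effects act in the same direction — net shift to the right.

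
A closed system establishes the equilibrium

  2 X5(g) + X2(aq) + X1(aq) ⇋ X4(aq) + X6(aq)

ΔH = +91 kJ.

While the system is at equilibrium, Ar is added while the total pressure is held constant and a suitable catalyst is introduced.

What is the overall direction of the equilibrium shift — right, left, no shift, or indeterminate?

Adding inert gas at constant total pressure expands the volume and lowers every reacting partial pressure. With Δn_gas = 0 − 2 = -2, Q moves away from K toward the side with fewer gas moles, so the system shifts toward the side with more gas moles — to the left.
A catalyst speeds both forward and reverse rates equally; it changes neither Q nor K — no shift from this change.
Only the nonzero effect(s) matter; the net shift is to the left.

left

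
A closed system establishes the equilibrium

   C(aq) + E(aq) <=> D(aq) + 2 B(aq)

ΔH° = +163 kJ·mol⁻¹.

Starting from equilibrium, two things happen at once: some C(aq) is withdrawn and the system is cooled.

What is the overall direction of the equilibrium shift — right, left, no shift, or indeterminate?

left

Removing C (aq), a reactant, drives the reaction to the left.
The forward reaction is endothermic. Lowering T favours the exothermic direction — shift to the left.
All effects act in the same direction — net shift to the left.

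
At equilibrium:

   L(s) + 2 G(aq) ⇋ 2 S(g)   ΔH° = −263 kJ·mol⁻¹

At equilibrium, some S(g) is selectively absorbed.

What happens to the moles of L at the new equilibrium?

Removing S (g), a product, drives the reaction to the right.
The net shift is to the right. L is a reactant, so its amount decreases.

decreases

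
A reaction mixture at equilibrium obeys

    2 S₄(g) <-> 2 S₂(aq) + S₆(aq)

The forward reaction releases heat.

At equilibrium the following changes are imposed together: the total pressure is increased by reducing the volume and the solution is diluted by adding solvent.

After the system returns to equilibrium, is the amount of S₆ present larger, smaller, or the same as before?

Gas moles: reactants 2, products 0 (Δn_gas = -2). Compression shifts the system toward the side with fewer moles of gas — to the right.
Dilution lowers every aqueous concentration by the same factor. Δn_aq = 3 − 0 = +3, so the system shifts toward the side with more dissolved moles — to the right.
The net shift is to the right. S₆ is a product, so its amount increases.

increases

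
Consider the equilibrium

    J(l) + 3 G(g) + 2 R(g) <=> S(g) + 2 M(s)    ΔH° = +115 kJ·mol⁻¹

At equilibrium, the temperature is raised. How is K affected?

K depends on temperature via the van 't Hoff relation. The forward reaction is endothermic, so raising T increases K.

increases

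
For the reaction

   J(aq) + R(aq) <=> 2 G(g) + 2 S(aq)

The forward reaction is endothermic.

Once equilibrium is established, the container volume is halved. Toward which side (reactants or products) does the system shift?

Gas moles: reactants 0, products 2 (Δn_gas = +2). Compression shifts the system toward the side with fewer moles of gas — to the left.

left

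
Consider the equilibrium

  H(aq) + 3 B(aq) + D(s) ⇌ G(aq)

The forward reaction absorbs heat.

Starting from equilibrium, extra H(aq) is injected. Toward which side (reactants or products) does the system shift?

Adding H (aq), a reactant, drives the reaction to the right.

right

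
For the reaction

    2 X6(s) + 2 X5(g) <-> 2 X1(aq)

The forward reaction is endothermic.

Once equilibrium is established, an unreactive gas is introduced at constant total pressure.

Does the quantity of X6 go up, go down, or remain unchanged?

increases

Adding inert gas at constant total pressure expands the volume and lowers every reacting partial pressure. With Δn_gas = 0 − 2 = -2, Q moves away from K toward the side with fewer gas moles, so the system shifts toward the side with more gas moles — to the left.
The net shift is to the left. X6 is a reactant, so its amount increases.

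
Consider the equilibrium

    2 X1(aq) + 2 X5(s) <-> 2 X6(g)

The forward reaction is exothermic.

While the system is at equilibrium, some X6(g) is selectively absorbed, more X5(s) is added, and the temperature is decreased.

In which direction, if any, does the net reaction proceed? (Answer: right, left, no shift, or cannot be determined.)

Removing X6 (g), a product, drives the reaction to the right.
X5 is a pure solid; its activity is 1 regardless of amount, so Q is unaffected — no shift from this change.
The forward reaction is exothermic. Lowering T favours the exothermic direction — shift to the right.
Only the nonzero effect(s) matter; the net shift is to the right.

right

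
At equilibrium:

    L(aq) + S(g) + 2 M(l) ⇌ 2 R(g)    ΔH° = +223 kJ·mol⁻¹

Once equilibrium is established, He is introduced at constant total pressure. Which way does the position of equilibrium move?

Adding inert gas at constant total pressure expands the volume and lowers every reacting partial pressure. With Δn_gas = 2 − 1 = +1, Q moves away from K toward the side with fewer gas moles, so the system shifts toward the side with more gas moles — to the right.

right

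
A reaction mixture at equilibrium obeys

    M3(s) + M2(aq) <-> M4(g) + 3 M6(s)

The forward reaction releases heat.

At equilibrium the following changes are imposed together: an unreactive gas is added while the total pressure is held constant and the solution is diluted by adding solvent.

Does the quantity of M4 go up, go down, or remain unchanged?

cannot be determined

Adding inert gas at constant total pressure expands the volume and lowers every reacting partial pressure. With Δn_gas = 1 − 0 = +1, Q moves away from K toward the side with fewer gas moles, so the system shifts toward the side with more gas moles — to the right.
Dilution lowers every aqueous concentration by the same factor. Δn_aq = 0 − 1 = -1, so the system shifts toward the side with more dissolved moles — to the left.
The two effects oppose each other, so the net shift — and hence the change in M4 — cannot be determined from the given information.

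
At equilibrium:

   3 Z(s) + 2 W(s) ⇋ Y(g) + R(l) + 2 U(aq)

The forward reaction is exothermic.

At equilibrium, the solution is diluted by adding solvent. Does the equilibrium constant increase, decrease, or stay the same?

unchanged

The equilibrium constant depends only on temperature. This perturbation may move the position of equilibrium, but since T is unchanged, K itself is unchanged.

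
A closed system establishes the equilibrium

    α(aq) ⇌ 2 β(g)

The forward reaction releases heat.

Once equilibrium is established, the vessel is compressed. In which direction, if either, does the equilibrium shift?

left

Gas moles: reactants 0, products 2 (Δn_gas = +2). Compression shifts the system toward the side with fewer moles of gas — to the left.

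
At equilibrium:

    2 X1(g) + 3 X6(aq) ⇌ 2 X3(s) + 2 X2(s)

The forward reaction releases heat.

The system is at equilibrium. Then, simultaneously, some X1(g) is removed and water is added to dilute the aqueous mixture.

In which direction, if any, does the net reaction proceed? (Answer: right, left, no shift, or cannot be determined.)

left

Removing X1 (g), a reactant, drives the reaction to the left.
Dilution lowers every aqueous concentration by the same factor. Δn_aq = 0 − 3 = -3, so the system shifts toward the side with more dissolved moles — to the left.
All effects act in the same direction — net shift to the left.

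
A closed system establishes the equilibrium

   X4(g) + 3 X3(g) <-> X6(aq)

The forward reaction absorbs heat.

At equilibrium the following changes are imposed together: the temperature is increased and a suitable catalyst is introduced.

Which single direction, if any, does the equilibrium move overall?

The forward reaction is endothermic. Raising T favours the endothermic direction — shift to the right.
A catalyst speeds both forward and reverse rates equally; it changes neither Q nor K — no shift from this change.
Only the nonzero effect(s) matter; the net shift is to the right.

right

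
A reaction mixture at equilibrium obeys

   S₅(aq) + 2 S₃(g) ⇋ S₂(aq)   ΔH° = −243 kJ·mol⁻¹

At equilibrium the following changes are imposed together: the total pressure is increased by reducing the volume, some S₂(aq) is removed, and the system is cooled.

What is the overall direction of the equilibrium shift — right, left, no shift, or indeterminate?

Gas moles: reactants 2, products 0 (Δn_gas = -2). Compression shifts the system toward the side with fewer moles of gas — to the right.
Removing S₂ (aq), a product, drives the reaction to the right.
The forward reaction is exothermic. Lowering T favours the exothermic direction — shift to the right.
All effects act in the same direction — net shift to the right.

right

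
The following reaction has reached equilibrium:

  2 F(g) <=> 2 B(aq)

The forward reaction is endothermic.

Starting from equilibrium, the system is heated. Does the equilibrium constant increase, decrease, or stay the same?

K depends on temperature via the van 't Hoff relation. The forward reaction is endothermic, so raising T increases K.

increases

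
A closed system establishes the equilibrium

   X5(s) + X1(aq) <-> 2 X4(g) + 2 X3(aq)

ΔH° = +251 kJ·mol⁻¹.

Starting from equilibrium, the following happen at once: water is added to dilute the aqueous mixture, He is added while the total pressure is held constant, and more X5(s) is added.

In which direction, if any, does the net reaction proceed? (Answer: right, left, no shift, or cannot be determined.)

Dilution lowers every aqueous concentration by the same factor. Δn_aq = 2 − 1 = +1, so the system shifts toward the side with more dissolved moles — to the right.
Adding inert gas at constant total pressure expands the volume and lowers every reacting partial pressure. With Δn_gas = 2 − 0 = +2, Q moves away from K toward the side with fewer gas moles, so the system shifts toward the side with more gas moles — to the right.
X5 is a pure solid; its activity is 1 regardless of amount, so Q is unaffected — no shift from this change.
Only the nonzero effect(s) matter; the net shift is to the right.

right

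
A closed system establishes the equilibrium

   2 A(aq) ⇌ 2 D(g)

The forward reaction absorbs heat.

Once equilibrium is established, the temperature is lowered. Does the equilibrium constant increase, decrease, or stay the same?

decreases

K depends on temperature via the van 't Hoff relation. The forward reaction is endothermic, so lowering T decreases K.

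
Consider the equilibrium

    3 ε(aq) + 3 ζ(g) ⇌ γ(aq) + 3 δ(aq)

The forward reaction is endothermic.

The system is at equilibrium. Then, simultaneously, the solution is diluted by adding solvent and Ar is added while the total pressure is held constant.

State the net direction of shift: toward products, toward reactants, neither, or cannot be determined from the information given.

cannot be determined

Dilution lowers every aqueous concentration by the same factor. Δn_aq = 4 − 3 = +1, so the system shifts toward the side with more dissolved moles — to the right.
Adding inert gas at constant total pressure expands the volume and lowers every reacting partial pressure. With Δn_gas = 0 − 3 = -3, Q moves away from K toward the side with fewer gas moles, so the system shifts toward the side with more gas moles — to the left.
The individual effects push in opposite directions; without quantitative information the net direction cannot be determined.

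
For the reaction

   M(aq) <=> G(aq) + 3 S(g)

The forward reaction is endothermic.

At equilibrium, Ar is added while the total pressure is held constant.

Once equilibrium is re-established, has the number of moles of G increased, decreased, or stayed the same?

increases

Adding inert gas at constant total pressure expands the volume and lowers every reacting partial pressure. With Δn_gas = 3 − 0 = +3, Q moves away from K toward the side with fewer gas moles, so the system shifts toward the side with more gas moles — to the right.
The net shift is to the right. G is a product, so its amount increases.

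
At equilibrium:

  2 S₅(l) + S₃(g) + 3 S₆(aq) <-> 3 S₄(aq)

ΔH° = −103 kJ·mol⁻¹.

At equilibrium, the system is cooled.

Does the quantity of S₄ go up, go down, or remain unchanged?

increases

The forward reaction is exothermic. Lowering T favours the exothermic direction — shift to the right.
The net shift is to the right. S₄ is a product, so its amount increases.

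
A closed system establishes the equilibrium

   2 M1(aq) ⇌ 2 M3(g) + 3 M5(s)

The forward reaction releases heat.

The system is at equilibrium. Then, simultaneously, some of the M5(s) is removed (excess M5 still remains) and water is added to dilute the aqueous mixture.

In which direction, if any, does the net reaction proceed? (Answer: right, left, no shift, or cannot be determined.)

left

M5 is a pure solid; its activity is 1 regardless of amount, so Q is unaffected — no shift from this change.
Dilution lowers every aqueous concentration by the same factor. Δn_aq = 0 − 2 = -2, so the system shifts toward the side with more dissolved moles — to the left.
Only the nonzero effect(s) matter; the net shift is to the left.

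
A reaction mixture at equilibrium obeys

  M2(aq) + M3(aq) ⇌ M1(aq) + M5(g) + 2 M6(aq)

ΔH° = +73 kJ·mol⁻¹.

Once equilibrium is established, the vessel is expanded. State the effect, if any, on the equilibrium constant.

unchanged

The equilibrium constant depends only on temperature. This perturbation may move the position of equilibrium, but since T is unchanged, K itself is unchanged.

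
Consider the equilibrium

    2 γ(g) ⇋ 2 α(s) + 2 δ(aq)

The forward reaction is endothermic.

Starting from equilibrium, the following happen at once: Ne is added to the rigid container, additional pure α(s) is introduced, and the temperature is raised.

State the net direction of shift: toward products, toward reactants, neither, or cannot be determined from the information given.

At constant volume, adding an inert gas leaves every reacting species' partial pressure unchanged, so Q is unchanged — no shift from this change.
α is a pure solid; its activity is 1 regardless of amount, so Q is unaffected — no shift from this change.
The forward reaction is endothermic. Raising T favours the endothermic direction — shift to the right.
Only the nonzero effect(s) matter; the net shift is to the right.

right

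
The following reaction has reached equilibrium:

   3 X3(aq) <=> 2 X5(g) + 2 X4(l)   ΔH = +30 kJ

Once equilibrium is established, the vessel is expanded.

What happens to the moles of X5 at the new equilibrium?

increases

Gas moles: reactants 0, products 2 (Δn_gas = +2). Expansion shifts the system toward the side with more moles of gas — to the right.
The net shift is to the right. X5 is a product, so its amount increases.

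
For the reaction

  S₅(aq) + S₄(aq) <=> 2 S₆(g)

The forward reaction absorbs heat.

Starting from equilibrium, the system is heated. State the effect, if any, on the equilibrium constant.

K depends on temperature via the van 't Hoff relation. The forward reaction is endothermic, so raising T increases K.

increases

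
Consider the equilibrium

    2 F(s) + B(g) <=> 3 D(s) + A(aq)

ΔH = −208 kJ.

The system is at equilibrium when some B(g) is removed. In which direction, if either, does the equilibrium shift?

left

Removing B (g), a reactant, drives the reaction to the left.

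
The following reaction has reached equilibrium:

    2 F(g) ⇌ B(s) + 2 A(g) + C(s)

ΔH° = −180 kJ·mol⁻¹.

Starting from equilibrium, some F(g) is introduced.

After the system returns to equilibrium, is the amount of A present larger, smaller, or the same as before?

Adding F (g), a reactant, drives the reaction to the right.
The net shift is to the right. A is a product, so its amount increases.

increases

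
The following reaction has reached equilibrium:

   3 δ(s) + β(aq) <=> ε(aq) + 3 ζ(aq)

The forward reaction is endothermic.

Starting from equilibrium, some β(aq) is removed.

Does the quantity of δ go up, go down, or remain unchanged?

Removing β (aq), a reactant, drives the reaction to the left.
The net shift is to the left. δ is a reactant, so its amount increases.

increases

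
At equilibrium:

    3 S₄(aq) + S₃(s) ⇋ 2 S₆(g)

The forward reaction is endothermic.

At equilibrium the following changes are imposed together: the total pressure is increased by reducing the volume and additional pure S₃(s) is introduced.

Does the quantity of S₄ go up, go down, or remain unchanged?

Gas moles: reactants 0, products 2 (Δn_gas = +2). Compression shifts the system toward the side with fewer moles of gas — to the left.
S₃ is a pure solid; its activity is 1 regardless of amount, so Q is unaffected — no shift from this change.
The net shift is to the left. S₄ is a reactant, so its amount increases.

increases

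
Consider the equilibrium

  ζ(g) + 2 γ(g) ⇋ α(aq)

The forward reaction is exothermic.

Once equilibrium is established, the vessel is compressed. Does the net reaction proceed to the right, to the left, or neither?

Gas moles: reactants 3, products 0 (Δn_gas = -3). Compression shifts the system toward the side with fewer moles of gas — to the right.

right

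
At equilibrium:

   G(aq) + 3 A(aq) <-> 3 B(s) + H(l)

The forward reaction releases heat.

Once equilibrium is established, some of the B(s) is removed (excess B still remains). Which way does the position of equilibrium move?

no shift

B is a pure solid; its activity is 1 regardless of amount, so Q is unaffected — no shift from this change.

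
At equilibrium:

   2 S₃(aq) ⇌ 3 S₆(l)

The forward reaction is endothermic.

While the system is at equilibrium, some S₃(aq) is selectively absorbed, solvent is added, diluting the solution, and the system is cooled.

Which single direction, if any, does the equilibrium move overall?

Removing S₃ (aq), a reactant, drives the reaction to the left.
Dilution lowers every aqueous concentration by the same factor. Δn_aq = 0 − 2 = -2, so the system shifts toward the side with more dissolved moles — to the left.
The forward reaction is endothermic. Lowering T favours the exothermic direction — shift to the left.
All effects act in the same direction — net shift to the left.

left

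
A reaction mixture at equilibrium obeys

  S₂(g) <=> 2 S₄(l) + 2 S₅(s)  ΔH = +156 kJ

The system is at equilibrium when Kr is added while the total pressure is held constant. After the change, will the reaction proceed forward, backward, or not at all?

left

Adding inert gas at constant total pressure expands the volume and lowers every reacting partial pressure. With Δn_gas = 0 − 1 = -1, Q moves away from K toward the side with fewer gas moles, so the system shifts toward the side with more gas moles — to the left.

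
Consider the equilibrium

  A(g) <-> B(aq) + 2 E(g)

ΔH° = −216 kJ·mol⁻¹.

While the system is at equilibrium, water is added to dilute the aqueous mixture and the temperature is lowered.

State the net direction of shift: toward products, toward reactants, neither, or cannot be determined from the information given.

Dilution lowers every aqueous concentration by the same factor. Δn_aq = 1 − 0 = +1, so the system shifts toward the side with more dissolved moles — to the right.
The forward reaction is exothermic. Lowering T favours the exothermic direction — shift to the right.
All effects act in the same direction — net shift to the right.

right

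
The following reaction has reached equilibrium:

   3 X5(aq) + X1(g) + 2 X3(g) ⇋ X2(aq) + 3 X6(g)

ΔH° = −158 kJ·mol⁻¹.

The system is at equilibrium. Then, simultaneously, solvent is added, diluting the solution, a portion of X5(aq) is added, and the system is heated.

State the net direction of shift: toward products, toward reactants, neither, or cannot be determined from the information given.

Dilution lowers every aqueous concentration by the same factor. Δn_aq = 1 − 3 = -2, so the system shifts toward the side with more dissolved moles — to the left.
Adding X5 (aq), a reactant, drives the reaction to the right.
The forward reaction is exothermic. Raising T favours the endothermic direction — shift to the left.
The individual effects push in opposite directions; without quantitative information the net direction cannot be determined.

cannot be determined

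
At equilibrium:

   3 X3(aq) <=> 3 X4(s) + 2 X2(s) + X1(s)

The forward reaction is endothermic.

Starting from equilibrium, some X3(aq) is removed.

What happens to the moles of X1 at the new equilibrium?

Removing X3 (aq), a reactant, drives the reaction to the left.
The net shift is to the left. X1 is a product, so its amount decreases.

decreases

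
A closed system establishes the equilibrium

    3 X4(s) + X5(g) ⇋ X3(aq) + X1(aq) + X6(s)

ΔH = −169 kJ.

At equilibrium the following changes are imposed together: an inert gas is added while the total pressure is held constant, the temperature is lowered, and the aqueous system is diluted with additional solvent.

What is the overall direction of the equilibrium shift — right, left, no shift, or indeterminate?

Adding inert gas at constant total pressure expands the volume and lowers every reacting partial pressure. With Δn_gas = 0 − 1 = -1, Q moves away from K toward the side with fewer gas moles, so the system shifts toward the side with more gas moles — to the left.
The forward reaction is exothermic. Lowering T favours the exothermic direction — shift to the right.
Dilution lowers every aqueous concentration by the same factor. Δn_aq = 2 − 0 = +2, so the system shifts toward the side with more dissolved moles — to the right.
The individual effects push in opposite directions; without quantitative information the net direction cannot be determined.

cannot be determined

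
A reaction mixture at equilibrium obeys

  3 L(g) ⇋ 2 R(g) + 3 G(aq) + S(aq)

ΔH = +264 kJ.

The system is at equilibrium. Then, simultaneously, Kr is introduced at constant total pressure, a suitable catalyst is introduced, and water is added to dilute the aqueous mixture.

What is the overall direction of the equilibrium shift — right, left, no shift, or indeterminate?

cannot be determined

Adding inert gas at constant total pressure expands the volume and lowers every reacting partial pressure. With Δn_gas = 2 − 3 = -1, Q moves away from K toward the side with fewer gas moles, so the system shifts toward the side with more gas moles — to the left.
A catalyst speeds both forward and reverse rates equally; it changes neither Q nor K — no shift from this change.
Dilution lowers every aqueous concentration by the same factor. Δn_aq = 4 − 0 = +4, so the system shifts toward the side with more dissolved moles — to the right.
The individual effects push in opposite directions; without quantitative information the net direction cannot be determined.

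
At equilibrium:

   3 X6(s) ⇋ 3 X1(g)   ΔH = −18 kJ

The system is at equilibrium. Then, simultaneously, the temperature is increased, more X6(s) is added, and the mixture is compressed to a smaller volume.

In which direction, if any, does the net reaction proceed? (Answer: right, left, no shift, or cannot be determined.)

left

The forward reaction is exothermic. Raising T favours the endothermic direction — shift to the left.
X6 is a pure solid; its activity is 1 regardless of amount, so Q is unaffected — no shift from this change.
Gas moles: reactants 0, products 3 (Δn_gas = +3). Compression shifts the system toward the side with fewer moles of gas — to the left.
Only the nonzero effect(s) matter; the net shift is to the left.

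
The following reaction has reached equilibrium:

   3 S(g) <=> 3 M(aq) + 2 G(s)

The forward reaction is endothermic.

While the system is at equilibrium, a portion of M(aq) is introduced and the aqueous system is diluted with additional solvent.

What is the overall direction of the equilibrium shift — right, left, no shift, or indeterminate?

cannot be determined

Adding M (aq), a product, drives the reaction to the left.
Dilution lowers every aqueous concentration by the same factor. Δn_aq = 3 − 0 = +3, so the system shifts toward the side with more dissolved moles — to the right.
The individual effects push in opposite directions; without quantitative information the net direction cannot be determined.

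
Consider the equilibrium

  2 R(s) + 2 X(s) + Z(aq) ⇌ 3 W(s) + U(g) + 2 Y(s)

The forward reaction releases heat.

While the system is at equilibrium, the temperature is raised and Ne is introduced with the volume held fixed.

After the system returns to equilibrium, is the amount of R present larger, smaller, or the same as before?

The forward reaction is exothermic. Raising T favours the endothermic direction — shift to the left.
At constant volume, adding an inert gas leaves every reacting species' partial pressure unchanged, so Q is unchanged — no shift from this change.
The net shift is to the left. R is a reactant, so its amount increases.

increases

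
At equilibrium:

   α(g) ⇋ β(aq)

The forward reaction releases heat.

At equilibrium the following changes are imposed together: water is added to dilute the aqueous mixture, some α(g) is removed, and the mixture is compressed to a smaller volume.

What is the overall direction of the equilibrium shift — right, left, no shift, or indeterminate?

Dilution lowers every aqueous concentration by the same factor. Δn_aq = 1 − 0 = +1, so the system shifts toward the side with more dissolved moles — to the right.
Removing α (g), a reactant, drives the reaction to the left.
Gas moles: reactants 1, products 0 (Δn_gas = -1). Compression shifts the system toward the side with fewer moles of gas — to the right.
The individual effects push in opposite directions; without quantitative information the net direction cannot be determined.

cannot be determined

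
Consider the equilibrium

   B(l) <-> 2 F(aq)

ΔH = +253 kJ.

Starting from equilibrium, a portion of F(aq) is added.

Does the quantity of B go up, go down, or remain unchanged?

Adding F (aq), a product, drives the reaction to the left.
The net shift is to the left. B is a reactant, so its amount increases.

increases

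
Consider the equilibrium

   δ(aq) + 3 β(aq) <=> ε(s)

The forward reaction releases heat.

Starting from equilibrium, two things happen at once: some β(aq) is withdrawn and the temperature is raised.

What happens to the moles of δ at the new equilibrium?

increases

Removing β (aq), a reactant, drives the reaction to the left.
The forward reaction is exothermic. Raising T favours the endothermic direction — shift to the left.
The net shift is to the left. δ is a reactant, so its amount increases.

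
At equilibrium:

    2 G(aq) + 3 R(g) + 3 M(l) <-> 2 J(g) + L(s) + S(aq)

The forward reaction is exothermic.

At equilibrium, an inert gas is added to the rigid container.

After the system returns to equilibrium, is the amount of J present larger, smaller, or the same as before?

unchanged

At constant volume, adding an inert gas leaves every reacting species' partial pressure unchanged, so Q is unchanged — no shift from this change.
No net shift occurs, so the amount of J is unchanged.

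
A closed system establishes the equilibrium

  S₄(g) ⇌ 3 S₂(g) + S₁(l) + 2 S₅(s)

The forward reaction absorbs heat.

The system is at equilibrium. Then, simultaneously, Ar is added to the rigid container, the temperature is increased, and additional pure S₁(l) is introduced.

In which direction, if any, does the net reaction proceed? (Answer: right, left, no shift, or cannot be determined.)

At constant volume, adding an inert gas leaves every reacting species' partial pressure unchanged, so Q is unchanged — no shift from this change.
The forward reaction is endothermic. Raising T favours the endothermic direction — shift to the right.
S₁ is a pure liquid; its activity is 1 regardless of amount, so Q is unaffected — no shift from this change.
Only the nonzero effect(s) matter; the net shift is to the right.

right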